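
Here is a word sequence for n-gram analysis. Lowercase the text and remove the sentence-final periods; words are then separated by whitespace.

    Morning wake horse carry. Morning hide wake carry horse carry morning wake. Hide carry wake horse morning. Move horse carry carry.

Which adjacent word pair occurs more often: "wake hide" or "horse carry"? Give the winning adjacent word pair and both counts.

"wake hide": 1 occurrence
"horse carry": 3 occurrences

"horse carry" (3 vs 1)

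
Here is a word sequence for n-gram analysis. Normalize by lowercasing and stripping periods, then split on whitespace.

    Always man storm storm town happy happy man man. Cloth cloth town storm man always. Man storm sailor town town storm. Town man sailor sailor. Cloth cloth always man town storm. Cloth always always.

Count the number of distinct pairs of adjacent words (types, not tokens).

25

34 tokens → 33 bigram windows in total.
Repeated bigrams (each contributes count−1 duplicates):
  always man: 3
  town storm: 3
  cloth always: 2
  cloth cloth: 2
  man storm: 2
  storm town: 2
8 duplicate windows → 33 − 8 = 25 distinct.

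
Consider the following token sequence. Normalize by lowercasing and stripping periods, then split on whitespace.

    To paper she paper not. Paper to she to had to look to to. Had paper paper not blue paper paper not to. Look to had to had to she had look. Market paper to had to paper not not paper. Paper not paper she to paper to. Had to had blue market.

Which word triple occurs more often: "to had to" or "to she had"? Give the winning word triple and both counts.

"to had to": 5 occurrences
"to she had": 1 occurrence

"to had to" (5 vs 1)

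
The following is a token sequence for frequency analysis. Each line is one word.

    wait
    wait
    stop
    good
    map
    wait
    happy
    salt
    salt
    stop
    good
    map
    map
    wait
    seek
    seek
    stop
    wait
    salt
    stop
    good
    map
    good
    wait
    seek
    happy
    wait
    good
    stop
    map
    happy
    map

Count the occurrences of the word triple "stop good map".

3

Scanning the 30 overlapping trigram windows for "stop good map":
  position 3–5: stop good map
  position 10–12: stop good map
  position 20–22: stop good map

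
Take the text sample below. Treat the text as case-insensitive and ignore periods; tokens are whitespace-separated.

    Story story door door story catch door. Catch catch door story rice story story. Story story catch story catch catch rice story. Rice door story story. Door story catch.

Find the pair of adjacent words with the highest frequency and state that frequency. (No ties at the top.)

"story story", 5 times

Bigram frequencies (highest first):
  story story: 5
  door story: 4
  story catch: 4
  story door: 2
  catch door: 2
  catch catch: 2
  … (7 more, each ≤ 2)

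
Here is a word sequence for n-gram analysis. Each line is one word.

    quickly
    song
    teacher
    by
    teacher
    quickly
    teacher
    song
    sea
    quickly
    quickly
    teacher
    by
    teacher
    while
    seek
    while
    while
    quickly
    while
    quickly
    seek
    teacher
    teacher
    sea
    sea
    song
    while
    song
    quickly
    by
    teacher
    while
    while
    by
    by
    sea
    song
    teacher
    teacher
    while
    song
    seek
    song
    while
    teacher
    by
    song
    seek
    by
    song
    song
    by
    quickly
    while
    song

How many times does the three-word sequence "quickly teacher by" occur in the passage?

Scanning the 54 overlapping trigram windows for "quickly teacher by":
  position 11–13: quickly teacher by

1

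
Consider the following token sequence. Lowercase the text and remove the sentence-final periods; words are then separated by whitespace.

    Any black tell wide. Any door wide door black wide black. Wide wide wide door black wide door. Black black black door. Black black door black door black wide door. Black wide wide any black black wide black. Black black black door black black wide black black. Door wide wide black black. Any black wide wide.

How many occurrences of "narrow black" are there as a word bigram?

Scanning the 55 overlapping bigram windows for "narrow black":
  (none found)

0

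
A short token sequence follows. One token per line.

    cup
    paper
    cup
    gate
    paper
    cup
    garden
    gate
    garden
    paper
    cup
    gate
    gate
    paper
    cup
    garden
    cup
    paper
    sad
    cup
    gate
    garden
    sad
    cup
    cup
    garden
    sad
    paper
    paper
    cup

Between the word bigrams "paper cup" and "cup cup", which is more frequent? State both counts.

"paper cup" (5 vs 1)

"paper cup": 5 occurrences
"cup cup": 1 occurrence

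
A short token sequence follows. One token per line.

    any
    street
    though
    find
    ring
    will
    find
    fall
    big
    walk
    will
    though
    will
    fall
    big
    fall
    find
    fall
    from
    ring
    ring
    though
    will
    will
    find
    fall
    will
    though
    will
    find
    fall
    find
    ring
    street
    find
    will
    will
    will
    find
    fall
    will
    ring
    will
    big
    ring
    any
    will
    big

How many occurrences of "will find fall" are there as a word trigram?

4

Scanning the 46 overlapping trigram windows for "will find fall":
  position 6–8: will find fall
  position 24–26: will find fall
  position 29–31: will find fall
  position 38–40: will find fall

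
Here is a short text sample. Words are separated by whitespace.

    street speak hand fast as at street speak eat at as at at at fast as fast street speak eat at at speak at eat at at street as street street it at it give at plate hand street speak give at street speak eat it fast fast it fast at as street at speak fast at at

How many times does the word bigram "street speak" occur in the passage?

Scanning the 57 overlapping bigram windows for "street speak":
  position 1–2: street speak
  position 7–8: street speak
  position 18–19: street speak
  position 39–40: street speak
  position 43–44: street speak

5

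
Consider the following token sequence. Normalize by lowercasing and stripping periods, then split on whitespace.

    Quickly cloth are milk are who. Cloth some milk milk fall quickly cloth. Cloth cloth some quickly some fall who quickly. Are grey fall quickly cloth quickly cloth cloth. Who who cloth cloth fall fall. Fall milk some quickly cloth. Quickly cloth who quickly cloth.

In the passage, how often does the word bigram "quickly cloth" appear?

Scanning the 44 overlapping bigram windows for "quickly cloth":
  position 1–2: quickly cloth
  position 12–13: quickly cloth
  position 25–26: quickly cloth
  position 27–28: quickly cloth
  position 39–40: quickly cloth
  position 41–42: quickly cloth
  position 44–45: quickly cloth

7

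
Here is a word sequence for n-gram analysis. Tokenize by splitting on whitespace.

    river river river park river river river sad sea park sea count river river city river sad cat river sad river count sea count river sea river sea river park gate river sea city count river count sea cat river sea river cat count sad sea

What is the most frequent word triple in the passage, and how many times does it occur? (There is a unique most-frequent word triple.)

Trigram frequencies (highest first):
  river sea river: 3
  river river river: 2
  sea count river: 2
  river count sea: 2
  river river park: 1
  river park river: 1
  … (33 more, each ≤ 1)

"river sea river", 3 times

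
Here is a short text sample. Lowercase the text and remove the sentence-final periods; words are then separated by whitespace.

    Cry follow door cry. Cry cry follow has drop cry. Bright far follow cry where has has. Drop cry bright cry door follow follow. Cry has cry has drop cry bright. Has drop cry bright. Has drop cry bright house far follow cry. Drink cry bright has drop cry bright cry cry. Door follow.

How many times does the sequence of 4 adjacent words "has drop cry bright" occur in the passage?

6

Scanning the 51 overlapping 4-gram windows for "has drop cry bright":
  position 8–11: has drop cry bright
  position 17–20: has drop cry bright
  position 28–31: has drop cry bright
  position 32–35: has drop cry bright
  position 36–39: has drop cry bright
  position 47–50: has drop cry bright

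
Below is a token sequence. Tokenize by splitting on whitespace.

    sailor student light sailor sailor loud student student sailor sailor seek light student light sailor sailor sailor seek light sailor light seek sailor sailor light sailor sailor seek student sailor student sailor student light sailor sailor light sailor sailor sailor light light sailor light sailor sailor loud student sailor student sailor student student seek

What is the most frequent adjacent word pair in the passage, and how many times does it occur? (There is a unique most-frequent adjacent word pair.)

Bigram frequencies (highest first):
  sailor sailor: 10
  light sailor: 8
  sailor student: 5
  student sailor: 5
  sailor light: 5
  student light: 3
  … (11 more, each ≤ 3)

"sailor sailor", 10 times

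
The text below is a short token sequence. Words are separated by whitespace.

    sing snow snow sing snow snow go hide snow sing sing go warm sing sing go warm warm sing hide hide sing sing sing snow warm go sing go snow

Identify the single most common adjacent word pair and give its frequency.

Bigram frequencies (highest first):
  sing sing: 4
  sing snow: 3
  sing go: 3
  snow snow: 2
  snow sing: 2
  go warm: 2
  … (12 more, each ≤ 2)

"sing sing", 4 times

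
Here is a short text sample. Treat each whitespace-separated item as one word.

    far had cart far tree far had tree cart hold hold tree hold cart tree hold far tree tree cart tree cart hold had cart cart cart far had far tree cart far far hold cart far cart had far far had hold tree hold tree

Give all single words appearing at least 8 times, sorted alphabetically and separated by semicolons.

Unigram counts meeting the condition (at least 8 times):
  cart: 11
  far: 11
  hold: 8
  tree: 10

cart; far; hold; tree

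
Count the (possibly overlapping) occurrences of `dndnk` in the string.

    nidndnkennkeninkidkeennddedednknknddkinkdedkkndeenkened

1

Sliding a length-5 window over the 55 characters (51 positions):
  position 3–7: dndnk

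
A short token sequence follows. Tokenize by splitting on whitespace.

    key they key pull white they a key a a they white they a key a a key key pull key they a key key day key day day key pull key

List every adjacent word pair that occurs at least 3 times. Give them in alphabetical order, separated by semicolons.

a key; key pull; they a

Bigram counts meeting the condition (at least 3 times):
  a key: 4
  key pull: 3
  they a: 3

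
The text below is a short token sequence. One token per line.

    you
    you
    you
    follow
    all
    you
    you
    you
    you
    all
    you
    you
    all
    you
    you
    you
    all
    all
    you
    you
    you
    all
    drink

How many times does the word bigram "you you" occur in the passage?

Scanning the 22 overlapping bigram windows for "you you":
  position 1–2: you you
  position 2–3: you you
  position 6–7: you you
  position 7–8: you you
  position 8–9: you you
  position 11–12: you you
  position 14–15: you you
  position 15–16: you you
  position 19–20: you you
  position 20–21: you you

10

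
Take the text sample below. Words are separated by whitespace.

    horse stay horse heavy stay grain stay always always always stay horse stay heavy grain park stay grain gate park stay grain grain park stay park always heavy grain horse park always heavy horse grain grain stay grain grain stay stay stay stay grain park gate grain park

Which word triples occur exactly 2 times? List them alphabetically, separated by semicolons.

Trigram counts meeting the condition (exactly 2 times):
  grain grain stay: 2
  grain park stay: 2
  park always heavy: 2
  park stay grain: 2
  stay grain grain: 2
  stay stay stay: 2

grain grain stay; grain park stay; park always heavy; park stay grain; stay grain grain; stay stay stay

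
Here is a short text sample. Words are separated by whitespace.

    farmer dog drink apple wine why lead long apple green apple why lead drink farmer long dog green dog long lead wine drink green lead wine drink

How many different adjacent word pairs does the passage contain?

27 tokens → 26 bigram windows in total.
Repeated bigrams (each contributes count−1 duplicates):
  lead wine: 2
  why lead: 2
  wine drink: 2
3 duplicate windows → 26 − 3 = 23 distinct.

23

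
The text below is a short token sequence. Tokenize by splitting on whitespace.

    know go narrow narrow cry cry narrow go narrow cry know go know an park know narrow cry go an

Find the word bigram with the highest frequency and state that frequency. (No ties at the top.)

"narrow cry", 3 times

Bigram frequencies (highest first):
  narrow cry: 3
  know go: 2
  go narrow: 2
  narrow narrow: 1
  cry cry: 1
  cry narrow: 1
  … (9 more, each ≤ 1)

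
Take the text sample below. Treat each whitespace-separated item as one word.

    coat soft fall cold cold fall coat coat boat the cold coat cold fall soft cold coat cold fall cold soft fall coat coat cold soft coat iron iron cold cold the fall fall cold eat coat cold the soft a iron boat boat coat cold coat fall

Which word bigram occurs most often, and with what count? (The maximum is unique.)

Bigram frequencies (highest first):
  coat cold: 5
  fall cold: 3
  cold fall: 3
  cold coat: 3
  soft fall: 2
  cold cold: 2
  … (25 more, each ≤ 2)

"coat cold", 5 times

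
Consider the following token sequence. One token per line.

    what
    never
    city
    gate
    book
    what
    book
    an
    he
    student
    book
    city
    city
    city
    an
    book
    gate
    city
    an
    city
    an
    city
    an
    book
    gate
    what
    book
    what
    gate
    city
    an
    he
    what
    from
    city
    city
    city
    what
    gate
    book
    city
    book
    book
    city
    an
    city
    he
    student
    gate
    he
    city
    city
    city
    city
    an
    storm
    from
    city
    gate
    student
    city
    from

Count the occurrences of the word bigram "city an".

Scanning the 61 overlapping bigram windows for "city an":
  position 14–15: city an
  position 18–19: city an
  position 20–21: city an
  position 22–23: city an
  position 30–31: city an
  position 44–45: city an
  position 54–55: city an

7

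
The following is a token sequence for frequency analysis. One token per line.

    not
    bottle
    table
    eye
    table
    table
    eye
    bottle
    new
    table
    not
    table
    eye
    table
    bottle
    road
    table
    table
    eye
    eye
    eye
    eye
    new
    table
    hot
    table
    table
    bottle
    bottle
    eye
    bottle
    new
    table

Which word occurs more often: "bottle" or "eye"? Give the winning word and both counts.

"bottle": 6 occurrences
"eye": 8 occurrences

"eye" (8 vs 6)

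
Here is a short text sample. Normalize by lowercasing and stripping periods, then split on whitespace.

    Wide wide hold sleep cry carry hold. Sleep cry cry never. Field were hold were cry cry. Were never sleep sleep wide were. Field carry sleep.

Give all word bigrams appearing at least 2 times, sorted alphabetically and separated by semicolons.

Bigram counts meeting the condition (at least 2 times):
  cry cry: 2
  hold sleep: 2
  sleep cry: 2

cry cry; hold sleep; sleep cry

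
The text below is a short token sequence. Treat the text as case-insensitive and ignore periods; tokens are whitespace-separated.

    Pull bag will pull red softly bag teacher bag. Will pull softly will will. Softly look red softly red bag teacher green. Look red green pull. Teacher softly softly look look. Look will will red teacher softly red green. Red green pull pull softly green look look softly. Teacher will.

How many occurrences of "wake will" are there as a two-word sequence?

Scanning the 49 overlapping bigram windows for "wake will":
  (none found)

0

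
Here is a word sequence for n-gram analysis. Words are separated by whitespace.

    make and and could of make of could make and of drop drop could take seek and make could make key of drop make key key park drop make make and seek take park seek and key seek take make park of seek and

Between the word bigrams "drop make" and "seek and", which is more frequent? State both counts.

"seek and" (3 vs 2)

"drop make": 2 occurrences
"seek and": 3 occurrences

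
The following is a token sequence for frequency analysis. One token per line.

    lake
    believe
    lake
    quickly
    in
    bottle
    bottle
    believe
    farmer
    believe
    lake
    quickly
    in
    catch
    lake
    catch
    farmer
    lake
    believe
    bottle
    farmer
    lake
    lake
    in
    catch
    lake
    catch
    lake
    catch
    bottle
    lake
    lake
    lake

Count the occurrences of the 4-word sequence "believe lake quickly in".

2

Scanning the 30 overlapping 4-gram windows for "believe lake quickly in":
  position 2–5: believe lake quickly in
  position 10–13: believe lake quickly in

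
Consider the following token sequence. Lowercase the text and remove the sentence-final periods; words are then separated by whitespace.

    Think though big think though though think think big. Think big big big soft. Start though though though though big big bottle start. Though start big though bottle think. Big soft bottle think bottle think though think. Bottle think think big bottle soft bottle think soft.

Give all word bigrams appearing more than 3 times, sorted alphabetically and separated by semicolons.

Bigram counts meeting the condition (more than 3 times):
  bottle think: 5
  think big: 4
  though though: 4

bottle think; think big; though though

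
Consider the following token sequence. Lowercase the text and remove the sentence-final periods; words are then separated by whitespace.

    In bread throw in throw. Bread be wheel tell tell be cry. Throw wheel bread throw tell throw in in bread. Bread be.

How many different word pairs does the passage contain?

18

23 tokens → 22 bigram windows in total.
Repeated bigrams (each contributes count−1 duplicates):
  bread be: 2
  bread throw: 2
  in bread: 2
  throw in: 2
4 duplicate windows → 22 − 4 = 18 distinct.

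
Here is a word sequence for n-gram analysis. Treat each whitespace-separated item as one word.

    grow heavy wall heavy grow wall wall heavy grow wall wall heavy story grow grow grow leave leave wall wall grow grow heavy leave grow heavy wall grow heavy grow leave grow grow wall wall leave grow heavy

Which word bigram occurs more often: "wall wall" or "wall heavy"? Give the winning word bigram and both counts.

"wall wall" (4 vs 3)

"wall wall": 4 occurrences
"wall heavy": 3 occurrences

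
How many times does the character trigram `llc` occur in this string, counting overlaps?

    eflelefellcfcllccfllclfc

3

Sliding a length-3 window over the 24 characters (22 positions):
  position 9–11: llc
  position 14–16: llc
  position 19–21: llc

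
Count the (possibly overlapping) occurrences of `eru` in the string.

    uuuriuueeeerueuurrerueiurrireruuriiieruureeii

4

Sliding a length-3 window over the 45 characters (43 positions):
  position 11–13: eru
  position 19–21: eru
  position 29–31: eru
  position 37–39: eru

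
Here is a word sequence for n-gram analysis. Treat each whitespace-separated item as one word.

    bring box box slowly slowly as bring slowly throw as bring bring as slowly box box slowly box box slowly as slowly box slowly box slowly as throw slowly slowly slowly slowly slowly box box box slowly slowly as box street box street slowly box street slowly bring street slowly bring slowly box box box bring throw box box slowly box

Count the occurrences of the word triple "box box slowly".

Scanning the 59 overlapping trigram windows for "box box slowly":
  position 2–4: box box slowly
  position 15–17: box box slowly
  position 18–20: box box slowly
  position 35–37: box box slowly
  position 58–60: box box slowly

5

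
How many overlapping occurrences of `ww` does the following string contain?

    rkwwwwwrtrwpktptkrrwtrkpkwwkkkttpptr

Sliding a length-2 window over the 36 characters (35 positions):
  position 3–4: ww
  position 4–5: ww
  position 5–6: ww
  position 6–7: ww
  position 26–27: ww

5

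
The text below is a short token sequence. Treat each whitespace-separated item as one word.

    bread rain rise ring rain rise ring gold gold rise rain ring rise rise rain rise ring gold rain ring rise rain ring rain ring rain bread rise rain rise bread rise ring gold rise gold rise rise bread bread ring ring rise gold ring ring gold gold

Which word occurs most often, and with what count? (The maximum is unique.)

Unigram frequencies (highest first):
  rise: 14
  ring: 12
  rain: 9
  gold: 8
  bread: 5

"rise", 14 times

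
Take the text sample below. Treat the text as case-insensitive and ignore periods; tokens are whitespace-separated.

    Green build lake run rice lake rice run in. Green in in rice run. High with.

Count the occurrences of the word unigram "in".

Scanning the 16 tokens for "in":
  position 9: in
  position 11: in
  position 12: in

3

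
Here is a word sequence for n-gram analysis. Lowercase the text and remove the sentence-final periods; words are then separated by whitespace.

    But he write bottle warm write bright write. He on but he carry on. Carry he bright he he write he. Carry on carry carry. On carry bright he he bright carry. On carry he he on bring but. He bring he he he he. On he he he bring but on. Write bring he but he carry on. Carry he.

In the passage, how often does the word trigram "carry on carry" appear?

5

Scanning the 59 overlapping trigram windows for "carry on carry":
  position 13–15: carry on carry
  position 22–24: carry on carry
  position 25–27: carry on carry
  position 32–34: carry on carry
  position 58–60: carry on carry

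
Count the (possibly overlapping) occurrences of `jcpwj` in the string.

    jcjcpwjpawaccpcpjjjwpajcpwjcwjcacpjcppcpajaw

Sliding a length-5 window over the 44 characters (40 positions):
  position 3–7: jcpwj
  position 23–27: jcpwj

2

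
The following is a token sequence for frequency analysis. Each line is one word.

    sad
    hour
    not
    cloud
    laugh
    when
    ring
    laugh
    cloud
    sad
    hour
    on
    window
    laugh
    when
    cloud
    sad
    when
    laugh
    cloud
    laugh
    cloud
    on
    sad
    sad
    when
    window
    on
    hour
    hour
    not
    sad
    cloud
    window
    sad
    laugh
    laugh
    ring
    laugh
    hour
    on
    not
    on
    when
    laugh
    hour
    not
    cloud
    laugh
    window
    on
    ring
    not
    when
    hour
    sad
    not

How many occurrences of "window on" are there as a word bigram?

Scanning the 56 overlapping bigram windows for "window on":
  position 27–28: window on
  position 50–51: window on

2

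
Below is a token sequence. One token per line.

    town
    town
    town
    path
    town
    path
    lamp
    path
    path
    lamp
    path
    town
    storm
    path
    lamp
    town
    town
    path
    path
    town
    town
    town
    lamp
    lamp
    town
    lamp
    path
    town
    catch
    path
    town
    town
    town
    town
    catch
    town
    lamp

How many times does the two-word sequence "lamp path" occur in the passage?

Scanning the 36 overlapping bigram windows for "lamp path":
  position 7–8: lamp path
  position 10–11: lamp path
  position 26–27: lamp path

3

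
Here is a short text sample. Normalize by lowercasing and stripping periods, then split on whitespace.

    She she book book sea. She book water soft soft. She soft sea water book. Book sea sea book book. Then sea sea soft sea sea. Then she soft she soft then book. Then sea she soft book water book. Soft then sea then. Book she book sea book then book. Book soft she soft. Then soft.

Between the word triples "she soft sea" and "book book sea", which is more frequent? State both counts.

"book book sea" (2 vs 1)

"she soft sea": 1 occurrence
"book book sea": 2 occurrences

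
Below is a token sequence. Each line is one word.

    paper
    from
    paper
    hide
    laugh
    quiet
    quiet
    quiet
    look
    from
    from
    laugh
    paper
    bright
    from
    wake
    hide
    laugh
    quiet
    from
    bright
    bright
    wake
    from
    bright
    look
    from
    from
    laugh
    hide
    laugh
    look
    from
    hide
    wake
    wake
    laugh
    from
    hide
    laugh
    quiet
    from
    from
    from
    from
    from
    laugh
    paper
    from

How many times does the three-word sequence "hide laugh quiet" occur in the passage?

Scanning the 47 overlapping trigram windows for "hide laugh quiet":
  position 4–6: hide laugh quiet
  position 17–19: hide laugh quiet
  position 39–41: hide laugh quiet

3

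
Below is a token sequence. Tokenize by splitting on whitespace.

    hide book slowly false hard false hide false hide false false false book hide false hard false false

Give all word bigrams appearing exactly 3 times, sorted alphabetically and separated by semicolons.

false false; hide false

Bigram counts meeting the condition (exactly 3 times):
  false false: 3
  hide false: 3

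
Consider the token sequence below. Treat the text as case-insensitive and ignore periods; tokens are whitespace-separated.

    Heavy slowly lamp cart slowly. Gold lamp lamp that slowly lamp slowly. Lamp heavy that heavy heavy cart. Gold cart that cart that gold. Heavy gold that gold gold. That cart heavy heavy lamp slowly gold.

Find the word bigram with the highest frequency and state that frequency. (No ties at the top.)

Bigram frequencies (highest first):
  slowly lamp: 3
  slowly gold: 2
  lamp slowly: 2
  heavy heavy: 2
  cart that: 2
  that cart: 2
  … (20 more, each ≤ 2)

"slowly lamp", 3 times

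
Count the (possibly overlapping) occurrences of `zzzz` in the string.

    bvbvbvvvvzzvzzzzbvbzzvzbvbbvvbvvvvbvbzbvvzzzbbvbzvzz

1

Sliding a length-4 window over the 52 characters (49 positions):
  position 13–16: zzzz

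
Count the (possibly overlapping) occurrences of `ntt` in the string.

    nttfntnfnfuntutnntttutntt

3

Sliding a length-3 window over the 25 characters (23 positions):
  position 1–3: ntt
  position 17–19: ntt
  position 23–25: ntt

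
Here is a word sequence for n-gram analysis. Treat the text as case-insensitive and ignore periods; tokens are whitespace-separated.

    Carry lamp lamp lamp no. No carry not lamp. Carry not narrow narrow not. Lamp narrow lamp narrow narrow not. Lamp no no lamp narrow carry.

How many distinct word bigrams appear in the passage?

26 tokens → 25 bigram windows in total.
Repeated bigrams (each contributes count−1 duplicates):
  lamp narrow: 3
  not lamp: 3
  carry not: 2
  lamp lamp: 2
  lamp no: 2
  narrow narrow: 2
  narrow not: 2
  no no: 2
10 duplicate windows → 25 − 10 = 15 distinct.

15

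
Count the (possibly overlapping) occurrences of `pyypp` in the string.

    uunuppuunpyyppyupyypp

2

Sliding a length-5 window over the 21 characters (17 positions):
  position 10–14: pyypp
  position 17–21: pyypp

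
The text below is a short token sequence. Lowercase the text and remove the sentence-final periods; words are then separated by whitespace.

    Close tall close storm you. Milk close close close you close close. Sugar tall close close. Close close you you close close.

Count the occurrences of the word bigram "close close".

Scanning the 21 overlapping bigram windows for "close close":
  position 7–8: close close
  position 8–9: close close
  position 11–12: close close
  position 15–16: close close
  position 16–17: close close
  position 17–18: close close
  position 21–22: close close

7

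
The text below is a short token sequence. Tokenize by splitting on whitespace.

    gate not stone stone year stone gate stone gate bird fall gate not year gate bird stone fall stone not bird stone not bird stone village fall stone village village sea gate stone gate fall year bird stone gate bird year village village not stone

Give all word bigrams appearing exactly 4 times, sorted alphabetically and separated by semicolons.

Bigram counts meeting the condition (exactly 4 times):
  bird stone: 4
  stone gate: 4

bird stone; stone gate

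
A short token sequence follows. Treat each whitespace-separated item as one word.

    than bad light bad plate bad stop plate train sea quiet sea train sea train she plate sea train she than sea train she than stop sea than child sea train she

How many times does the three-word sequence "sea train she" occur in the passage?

Scanning the 30 overlapping trigram windows for "sea train she":
  position 14–16: sea train she
  position 18–20: sea train she
  position 22–24: sea train she
  position 30–32: sea train she

4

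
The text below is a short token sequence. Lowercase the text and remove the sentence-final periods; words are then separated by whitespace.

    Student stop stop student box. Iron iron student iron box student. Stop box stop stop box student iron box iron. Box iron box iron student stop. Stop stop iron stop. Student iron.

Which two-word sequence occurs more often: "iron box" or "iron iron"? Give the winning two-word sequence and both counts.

"iron box" (4 vs 1)

"iron box": 4 occurrences
"iron iron": 1 occurrence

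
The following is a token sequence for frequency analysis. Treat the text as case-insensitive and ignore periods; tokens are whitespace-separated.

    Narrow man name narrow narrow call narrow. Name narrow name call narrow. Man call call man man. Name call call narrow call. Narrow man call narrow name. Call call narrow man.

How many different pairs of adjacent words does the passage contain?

31 tokens → 30 bigram windows in total.
Repeated bigrams (each contributes count−1 duplicates):
  call narrow: 6
  narrow man: 4
  call call: 3
  name call: 3
  narrow name: 3
  man call: 2
  man name: 2
  name narrow: 2
  … (1 more repeated)
18 duplicate windows → 30 − 18 = 12 distinct.

12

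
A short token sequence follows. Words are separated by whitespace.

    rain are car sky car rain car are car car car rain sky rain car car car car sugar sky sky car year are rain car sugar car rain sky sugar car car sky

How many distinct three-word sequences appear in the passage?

29

34 tokens → 32 trigram windows in total.
Repeated trigrams (each contributes count−1 duplicates):
  car car car: 3
  car rain sky: 2
3 duplicate windows → 32 − 3 = 29 distinct.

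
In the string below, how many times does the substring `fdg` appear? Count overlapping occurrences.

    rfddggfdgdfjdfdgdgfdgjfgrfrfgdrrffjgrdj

3

Sliding a length-3 window over the 39 characters (37 positions):
  position 7–9: fdg
  position 14–16: fdg
  position 19–21: fdg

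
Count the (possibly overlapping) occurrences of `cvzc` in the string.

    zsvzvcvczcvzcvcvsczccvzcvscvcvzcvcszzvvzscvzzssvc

3

Sliding a length-4 window over the 49 characters (46 positions):
  position 10–13: cvzc
  position 21–24: cvzc
  position 29–32: cvzc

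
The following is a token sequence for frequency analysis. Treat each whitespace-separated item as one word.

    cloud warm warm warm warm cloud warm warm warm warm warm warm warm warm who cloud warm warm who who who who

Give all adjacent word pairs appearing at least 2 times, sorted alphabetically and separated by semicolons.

cloud warm; warm warm; warm who; who who

Bigram counts meeting the condition (at least 2 times):
  cloud warm: 3
  warm warm: 11
  warm who: 2
  who who: 3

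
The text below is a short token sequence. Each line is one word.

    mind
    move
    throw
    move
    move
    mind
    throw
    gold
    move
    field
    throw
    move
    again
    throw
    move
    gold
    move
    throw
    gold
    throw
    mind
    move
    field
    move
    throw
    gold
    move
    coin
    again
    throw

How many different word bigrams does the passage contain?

30 tokens → 29 bigram windows in total.
Repeated bigrams (each contributes count−1 duplicates):
  gold move: 3
  move throw: 3
  throw gold: 3
  throw move: 3
  again throw: 2
  mind move: 2
  move field: 2
11 duplicate windows → 29 − 11 = 18 distinct.

18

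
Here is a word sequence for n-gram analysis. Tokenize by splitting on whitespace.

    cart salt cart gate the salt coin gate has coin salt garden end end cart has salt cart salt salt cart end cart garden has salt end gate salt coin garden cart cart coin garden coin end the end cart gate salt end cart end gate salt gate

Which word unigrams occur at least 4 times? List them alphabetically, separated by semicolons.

Unigram counts meeting the condition (at least 4 times):
  cart: 10
  coin: 5
  end: 8
  garden: 4
  gate: 6
  salt: 10

cart; coin; end; garden; gate; salt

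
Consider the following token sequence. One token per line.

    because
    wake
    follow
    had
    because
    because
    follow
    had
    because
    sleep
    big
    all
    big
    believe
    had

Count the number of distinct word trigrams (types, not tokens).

15 tokens → 13 trigram windows in total.
Repeated trigrams (each contributes count−1 duplicates):
  follow had because: 2
1 duplicate windows → 13 − 1 = 12 distinct.

12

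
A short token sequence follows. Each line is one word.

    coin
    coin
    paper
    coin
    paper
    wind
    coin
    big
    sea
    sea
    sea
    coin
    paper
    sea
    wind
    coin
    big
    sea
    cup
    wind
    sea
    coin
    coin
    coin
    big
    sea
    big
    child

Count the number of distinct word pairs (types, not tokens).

16

28 tokens → 27 bigram windows in total.
Repeated bigrams (each contributes count−1 duplicates):
  big sea: 3
  coin big: 3
  coin coin: 3
  coin paper: 3
  sea coin: 2
  sea sea: 2
  wind coin: 2
11 duplicate windows → 27 − 11 = 16 distinct.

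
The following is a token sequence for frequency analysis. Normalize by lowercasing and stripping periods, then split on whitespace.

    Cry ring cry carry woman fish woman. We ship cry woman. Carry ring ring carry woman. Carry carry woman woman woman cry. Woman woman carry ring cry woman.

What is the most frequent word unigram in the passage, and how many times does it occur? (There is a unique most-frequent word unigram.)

Unigram frequencies (highest first):
  woman: 10
  carry: 6
  cry: 5
  ring: 4
  fish: 1
  we: 1
  … (1 more, each ≤ 1)

"woman", 10 times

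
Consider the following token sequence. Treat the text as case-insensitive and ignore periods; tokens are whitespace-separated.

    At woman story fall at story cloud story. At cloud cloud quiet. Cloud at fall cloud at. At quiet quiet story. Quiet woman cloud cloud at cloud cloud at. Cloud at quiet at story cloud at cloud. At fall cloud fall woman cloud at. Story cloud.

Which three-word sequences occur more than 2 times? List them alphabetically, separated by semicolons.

at story cloud; cloud at cloud

Trigram counts meeting the condition (more than 2 times):
  at story cloud: 3
  cloud at cloud: 3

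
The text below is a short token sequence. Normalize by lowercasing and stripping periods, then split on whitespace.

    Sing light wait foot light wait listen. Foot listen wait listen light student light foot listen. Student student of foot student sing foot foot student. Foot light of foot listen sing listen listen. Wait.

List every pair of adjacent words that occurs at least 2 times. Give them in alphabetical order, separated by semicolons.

foot light; foot listen; foot student; light wait; listen wait; of foot; wait listen

Bigram counts meeting the condition (at least 2 times):
  foot light: 2
  foot listen: 3
  foot student: 2
  light wait: 2
  listen wait: 2
  of foot: 2
  wait listen: 2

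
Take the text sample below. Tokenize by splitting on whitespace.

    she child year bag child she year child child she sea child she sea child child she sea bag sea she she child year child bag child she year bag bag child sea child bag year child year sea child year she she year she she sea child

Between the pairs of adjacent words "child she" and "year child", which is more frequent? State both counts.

"child she" (5 vs 3)

"child she": 5 occurrences
"year child": 3 occurrences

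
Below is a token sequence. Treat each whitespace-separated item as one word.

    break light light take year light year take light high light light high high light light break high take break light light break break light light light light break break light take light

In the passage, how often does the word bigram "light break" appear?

Scanning the 32 overlapping bigram windows for "light break":
  position 16–17: light break
  position 22–23: light break
  position 28–29: light break

3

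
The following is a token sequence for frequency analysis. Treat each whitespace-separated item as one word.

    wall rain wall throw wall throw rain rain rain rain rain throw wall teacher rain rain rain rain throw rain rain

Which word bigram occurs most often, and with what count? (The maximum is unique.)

Bigram frequencies (highest first):
  rain rain: 8
  wall throw: 2
  throw wall: 2
  throw rain: 2
  rain throw: 2
  wall rain: 1
  … (3 more, each ≤ 1)

"rain rain", 8 times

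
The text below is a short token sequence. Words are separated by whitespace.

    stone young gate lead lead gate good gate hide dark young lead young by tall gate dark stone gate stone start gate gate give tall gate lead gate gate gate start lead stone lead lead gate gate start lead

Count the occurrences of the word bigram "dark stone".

1

Scanning the 38 overlapping bigram windows for "dark stone":
  position 17–18: dark stone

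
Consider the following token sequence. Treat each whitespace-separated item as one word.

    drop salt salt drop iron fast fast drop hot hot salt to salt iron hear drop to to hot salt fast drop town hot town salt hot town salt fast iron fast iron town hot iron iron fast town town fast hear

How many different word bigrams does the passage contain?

42 tokens → 41 bigram windows in total.
Repeated bigrams (each contributes count−1 duplicates):
  iron fast: 3
  fast drop: 2
  fast iron: 2
  hot salt: 2
  hot town: 2
  salt fast: 2
  town hot: 2
  town salt: 2
9 duplicate windows → 41 − 9 = 32 distinct.

32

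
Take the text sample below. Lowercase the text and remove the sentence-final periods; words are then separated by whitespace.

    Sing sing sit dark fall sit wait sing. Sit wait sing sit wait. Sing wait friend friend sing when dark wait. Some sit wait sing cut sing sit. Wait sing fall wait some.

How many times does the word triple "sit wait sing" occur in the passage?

5

Scanning the 31 overlapping trigram windows for "sit wait sing":
  position 6–8: sit wait sing
  position 9–11: sit wait sing
  position 12–14: sit wait sing
  position 23–25: sit wait sing
  position 28–30: sit wait sing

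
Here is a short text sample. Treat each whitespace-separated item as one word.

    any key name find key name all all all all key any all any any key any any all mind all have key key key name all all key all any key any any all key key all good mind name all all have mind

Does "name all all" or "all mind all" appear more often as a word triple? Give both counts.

"name all all": 3 occurrences
"all mind all": 1 occurrence

"name all all" (3 vs 1)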